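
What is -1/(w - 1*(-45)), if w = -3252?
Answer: 1/3207 ≈ 0.00031182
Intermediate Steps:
-1/(w - 1*(-45)) = -1/(-3252 - 1*(-45)) = -1/(-3252 + 45) = -1/(-3207) = -1*(-1/3207) = 1/3207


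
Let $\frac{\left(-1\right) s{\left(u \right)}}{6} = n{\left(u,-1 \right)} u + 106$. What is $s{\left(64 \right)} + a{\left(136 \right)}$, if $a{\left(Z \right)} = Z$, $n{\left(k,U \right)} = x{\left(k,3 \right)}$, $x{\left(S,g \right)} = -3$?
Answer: $652$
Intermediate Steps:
$n{\left(k,U \right)} = -3$
$s{\left(u \right)} = -636 + 18 u$ ($s{\left(u \right)} = - 6 \left(- 3 u + 106\right) = - 6 \left(106 - 3 u\right) = -636 + 18 u$)
$s{\left(64 \right)} + a{\left(136 \right)} = \left(-636 + 18 \cdot 64\right) + 136 = \left(-636 + 1152\right) + 136 = 516 + 136 = 652$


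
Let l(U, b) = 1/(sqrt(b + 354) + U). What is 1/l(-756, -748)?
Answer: -756 + I*sqrt(394) ≈ -756.0 + 19.849*I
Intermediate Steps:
l(U, b) = 1/(U + sqrt(354 + b)) (l(U, b) = 1/(sqrt(354 + b) + U) = 1/(U + sqrt(354 + b)))
1/l(-756, -748) = 1/(1/(-756 + sqrt(354 - 748))) = 1/(1/(-756 + sqrt(-394))) = 1/(1/(-756 + I*sqrt(394))) = -756 + I*sqrt(394)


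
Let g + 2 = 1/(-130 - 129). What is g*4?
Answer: -2076/259 ≈ -8.0154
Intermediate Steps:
g = -519/259 (g = -2 + 1/(-130 - 129) = -2 + 1/(-259) = -2 - 1/259 = -519/259 ≈ -2.0039)
g*4 = -519/259*4 = -2076/259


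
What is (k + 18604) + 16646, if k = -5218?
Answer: 30032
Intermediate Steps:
(k + 18604) + 16646 = (-5218 + 18604) + 16646 = 13386 + 16646 = 30032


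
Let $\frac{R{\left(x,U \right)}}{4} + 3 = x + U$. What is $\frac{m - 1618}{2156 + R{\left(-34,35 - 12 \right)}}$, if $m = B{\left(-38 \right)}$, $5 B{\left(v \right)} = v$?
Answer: $- \frac{2032}{2625} \approx -0.7741$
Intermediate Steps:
$B{\left(v \right)} = \frac{v}{5}$
$m = - \frac{38}{5}$ ($m = \frac{1}{5} \left(-38\right) = - \frac{38}{5} \approx -7.6$)
$R{\left(x,U \right)} = -12 + 4 U + 4 x$ ($R{\left(x,U \right)} = -12 + 4 \left(x + U\right) = -12 + 4 \left(U + x\right) = -12 + \left(4 U + 4 x\right) = -12 + 4 U + 4 x$)
$\frac{m - 1618}{2156 + R{\left(-34,35 - 12 \right)}} = \frac{- \frac{38}{5} - 1618}{2156 + \left(-12 + 4 \left(35 - 12\right) + 4 \left(-34\right)\right)} = - \frac{8128}{5 \left(2156 - 56\right)} = - \frac{8128}{5 \cdot 2100} = \left(- \frac{8128}{5}\right) \frac{1}{2100} = - \frac{2032}{2625}$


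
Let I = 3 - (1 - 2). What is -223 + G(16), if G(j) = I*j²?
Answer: 801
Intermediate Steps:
I = 4 (I = 3 - 1*(-1) = 3 + 1 = 4)
G(j) = 4*j²
-223 + G(16) = -223 + 4*16² = -223 + 4*256 = -223 + 1024 = 801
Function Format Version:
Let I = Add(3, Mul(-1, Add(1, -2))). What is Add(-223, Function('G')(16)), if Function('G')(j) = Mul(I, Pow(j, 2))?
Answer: 801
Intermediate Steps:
I = 4 (I = Add(3, Mul(-1, -1)) = Add(3, 1) = 4)
Function('G')(j) = Mul(4, Pow(j, 2))
Add(-223, Function('G')(16)) = Add(-223, Mul(4, Pow(16, 2))) = Add(-223, Mul(4, 256)) = Add(-223, 1024) = 801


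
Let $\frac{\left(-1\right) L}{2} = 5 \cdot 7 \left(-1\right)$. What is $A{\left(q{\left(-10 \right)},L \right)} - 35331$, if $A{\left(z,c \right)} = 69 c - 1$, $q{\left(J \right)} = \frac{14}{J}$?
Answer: $-30502$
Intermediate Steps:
$L = 70$ ($L = - 2 \cdot 5 \cdot 7 \left(-1\right) = - 2 \cdot 35 \left(-1\right) = \left(-2\right) \left(-35\right) = 70$)
$A{\left(z,c \right)} = -1 + 69 c$
$A{\left(q{\left(-10 \right)},L \right)} - 35331 = \left(-1 + 69 \cdot 70\right) - 35331 = \left(-1 + 4830\right) - 35331 = 4829 - 35331 = -30502$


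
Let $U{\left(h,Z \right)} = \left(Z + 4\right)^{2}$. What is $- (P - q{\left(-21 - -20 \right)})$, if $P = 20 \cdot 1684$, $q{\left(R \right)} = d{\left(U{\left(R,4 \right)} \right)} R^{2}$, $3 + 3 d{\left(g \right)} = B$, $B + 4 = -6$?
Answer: $- \frac{101053}{3} \approx -33684.0$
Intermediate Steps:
$B = -10$ ($B = -4 - 6 = -10$)
$U{\left(h,Z \right)} = \left(4 + Z\right)^{2}$
$d{\left(g \right)} = - \frac{13}{3}$ ($d{\left(g \right)} = -1 + \frac{1}{3} \left(-10\right) = -1 - \frac{10}{3} = - \frac{13}{3}$)
$q{\left(R \right)} = - \frac{13 R^{2}}{3}$
$P = 33680$
$- (P - q{\left(-21 - -20 \right)}) = - (33680 - - \frac{13 \left(-21 - -20\right)^{2}}{3}) = - (33680 - - \frac{13 \left(-21 + 20\right)^{2}}{3}) = - (33680 - - \frac{13 \left(-1\right)^{2}}{3}) = - (33680 - \left(- \frac{13}{3}\right) 1) = - (33680 - - \frac{13}{3}) = - (33680 + \frac{13}{3}) = \left(-1\right) \frac{101053}{3} = - \frac{101053}{3}$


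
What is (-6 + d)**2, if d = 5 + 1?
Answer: 0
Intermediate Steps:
d = 6
(-6 + d)**2 = (-6 + 6)**2 = 0**2 = 0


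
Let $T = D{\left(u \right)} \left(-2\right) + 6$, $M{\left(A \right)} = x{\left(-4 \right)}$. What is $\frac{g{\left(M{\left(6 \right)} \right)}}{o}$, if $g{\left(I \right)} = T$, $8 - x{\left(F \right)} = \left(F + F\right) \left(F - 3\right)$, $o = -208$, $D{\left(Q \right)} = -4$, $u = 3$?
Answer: $- \frac{7}{104} \approx -0.067308$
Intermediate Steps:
$x{\left(F \right)} = 8 - 2 F \left(-3 + F\right)$ ($x{\left(F \right)} = 8 - \left(F + F\right) \left(F - 3\right) = 8 - 2 F \left(-3 + F\right)$)
$M{\left(A \right)} = -48$ ($M{\left(A \right)} = 8 - 2 \left(-4\right)^{2} + 6 \left(-4\right) = 8 - 32 - 24 = -48$)
$T = 14$ ($T = \left(-4\right) \left(-2\right) + 6 = 8 + 6 = 14$)
$g{\left(I \right)} = 14$
$\frac{g{\left(M{\left(6 \right)} \right)}}{o} = \frac{14}{-208} = 14 \left(- \frac{1}{208}\right) = - \frac{7}{104}$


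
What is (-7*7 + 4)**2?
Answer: 2025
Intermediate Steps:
(-7*7 + 4)**2 = (-49 + 4)**2 = (-45)**2 = 2025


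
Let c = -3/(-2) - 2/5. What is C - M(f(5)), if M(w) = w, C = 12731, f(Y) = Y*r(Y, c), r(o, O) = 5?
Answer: 12706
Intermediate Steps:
c = 11/10 (c = -3*(-½) - 2*⅕ = 3/2 - ⅖ = 11/10 ≈ 1.1000)
f(Y) = 5*Y (f(Y) = Y*5 = 5*Y)
C - M(f(5)) = 12731 - 5*5 = 12731 - 1*25 = 12731 - 25 = 12706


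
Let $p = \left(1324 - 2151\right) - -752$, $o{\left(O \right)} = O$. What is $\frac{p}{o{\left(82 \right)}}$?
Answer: $- \frac{75}{82} \approx -0.91463$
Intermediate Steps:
$p = -75$ ($p = \left(1324 - 2151\right) + 752 = -827 + 752 = -75$)
$\frac{p}{o{\left(82 \right)}} = - \frac{75}{82}$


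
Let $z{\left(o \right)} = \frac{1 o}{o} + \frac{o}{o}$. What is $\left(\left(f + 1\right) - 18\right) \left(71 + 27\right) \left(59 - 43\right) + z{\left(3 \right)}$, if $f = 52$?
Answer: $54882$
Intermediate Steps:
$z{\left(o \right)} = 2$ ($z{\left(o \right)} = \frac{o}{o} + 1 = 1 + 1 = 2$)
$\left(\left(f + 1\right) - 18\right) \left(71 + 27\right) \left(59 - 43\right) + z{\left(3 \right)} = \left(\left(52 + 1\right) - 18\right) \left(71 + 27\right) \left(59 - 43\right) + 2 = \left(53 - 18\right) 98 \cdot 16 + 2 = 35 \cdot 1568 + 2 = 54880 + 2 = 54882$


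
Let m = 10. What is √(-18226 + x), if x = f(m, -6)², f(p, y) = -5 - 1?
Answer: I*√18190 ≈ 134.87*I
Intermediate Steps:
f(p, y) = -6
x = 36 (x = (-6)² = 36)
√(-18226 + x) = √(-18226 + 36) = √(-18190) = I*√18190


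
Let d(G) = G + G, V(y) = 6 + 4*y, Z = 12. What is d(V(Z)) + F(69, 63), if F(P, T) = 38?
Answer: 146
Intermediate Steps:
d(G) = 2*G
d(V(Z)) + F(69, 63) = 2*(6 + 4*12) + 38 = 2*(6 + 48) + 38 = 2*54 + 38 = 108 + 38 = 146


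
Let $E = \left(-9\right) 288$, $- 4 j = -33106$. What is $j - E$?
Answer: $\frac{21737}{2} \approx 10869.0$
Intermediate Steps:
$j = \frac{16553}{2}$ ($j = \left(- \frac{1}{4}\right) \left(-33106\right) = \frac{16553}{2} \approx 8276.5$)
$E = -2592$
$j - E = \frac{16553}{2} - -2592 = \frac{16553}{2} + 2592 = \frac{21737}{2}$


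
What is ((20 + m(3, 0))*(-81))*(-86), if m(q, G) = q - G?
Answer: 160218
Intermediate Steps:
((20 + m(3, 0))*(-81))*(-86) = ((20 + (3 - 1*0))*(-81))*(-86) = ((20 + (3 + 0))*(-81))*(-86) = ((20 + 3)*(-81))*(-86) = (23*(-81))*(-86) = -1863*(-86) = 160218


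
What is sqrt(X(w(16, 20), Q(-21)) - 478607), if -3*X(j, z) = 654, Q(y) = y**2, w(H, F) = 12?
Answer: 5*I*sqrt(19153) ≈ 691.97*I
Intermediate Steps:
X(j, z) = -218 (X(j, z) = -1/3*654 = -218)
sqrt(X(w(16, 20), Q(-21)) - 478607) = sqrt(-218 - 478607) = sqrt(-478825) = 5*I*sqrt(19153)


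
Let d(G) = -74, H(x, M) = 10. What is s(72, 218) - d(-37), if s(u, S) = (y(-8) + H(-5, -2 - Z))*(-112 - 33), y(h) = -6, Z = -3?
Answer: -506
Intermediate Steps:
s(u, S) = -580 (s(u, S) = (-6 + 10)*(-112 - 33) = 4*(-145) = -580)
s(72, 218) - d(-37) = -580 - 1*(-74) = -580 + 74 = -506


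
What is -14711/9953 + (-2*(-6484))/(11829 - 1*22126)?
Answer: -280549671/102486041 ≈ -2.7374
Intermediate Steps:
-14711/9953 + (-2*(-6484))/(11829 - 1*22126) = -14711*1/9953 + 12968/(11829 - 22126) = -14711/9953 + 12968/(-10297) = -14711/9953 + 12968*(-1/10297) = -14711/9953 - 12968/10297 = -280549671/102486041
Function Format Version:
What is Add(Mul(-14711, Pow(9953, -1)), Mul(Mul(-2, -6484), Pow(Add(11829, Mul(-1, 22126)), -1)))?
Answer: Rational(-280549671, 102486041) ≈ -2.7374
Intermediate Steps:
Add(Mul(-14711, Pow(9953, -1)), Mul(Mul(-2, -6484), Pow(Add(11829, Mul(-1, 22126)), -1))) = Add(Mul(-14711, Rational(1, 9953)), Mul(12968, Pow(Add(11829, -22126), -1))) = Add(Rational(-14711, 9953), Mul(12968, Pow(-10297, -1))) = Add(Rational(-14711, 9953), Mul(12968, Rational(-1, 10297))) = Add(Rational(-14711, 9953), Rational(-12968, 10297)) = Rational(-280549671, 102486041)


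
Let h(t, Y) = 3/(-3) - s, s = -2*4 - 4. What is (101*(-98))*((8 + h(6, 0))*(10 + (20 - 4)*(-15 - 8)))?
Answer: 67326196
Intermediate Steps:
s = -12 (s = -8 - 4 = -12)
h(t, Y) = 11 (h(t, Y) = 3/(-3) - 1*(-12) = 3*(-⅓) + 12 = -1 + 12 = 11)
(101*(-98))*((8 + h(6, 0))*(10 + (20 - 4)*(-15 - 8))) = (101*(-98))*((8 + 11)*(10 + (20 - 4)*(-15 - 8))) = -188062*(10 + 16*(-23)) = -188062*(10 - 368) = -188062*(-358) = -9898*(-6802) = 67326196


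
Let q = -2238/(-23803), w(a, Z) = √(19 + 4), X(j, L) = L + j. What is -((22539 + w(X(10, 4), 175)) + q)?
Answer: -536498055/23803 - √23 ≈ -22544.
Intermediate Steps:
w(a, Z) = √23
q = 2238/23803 (q = -2238*(-1/23803) = 2238/23803 ≈ 0.094022)
-((22539 + w(X(10, 4), 175)) + q) = -((22539 + √23) + 2238/23803) = -(536498055/23803 + √23) = -536498055/23803 - √23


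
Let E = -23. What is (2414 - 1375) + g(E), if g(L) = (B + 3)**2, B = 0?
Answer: 1048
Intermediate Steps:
g(L) = 9 (g(L) = (0 + 3)**2 = 3**2 = 9)
(2414 - 1375) + g(E) = (2414 - 1375) + 9 = 1039 + 9 = 1048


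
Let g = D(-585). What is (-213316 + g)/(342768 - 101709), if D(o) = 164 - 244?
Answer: -71132/80353 ≈ -0.88524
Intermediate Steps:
D(o) = -80
g = -80
(-213316 + g)/(342768 - 101709) = (-213316 - 80)/(342768 - 101709) = -213396/241059 = -213396*1/241059 = -71132/80353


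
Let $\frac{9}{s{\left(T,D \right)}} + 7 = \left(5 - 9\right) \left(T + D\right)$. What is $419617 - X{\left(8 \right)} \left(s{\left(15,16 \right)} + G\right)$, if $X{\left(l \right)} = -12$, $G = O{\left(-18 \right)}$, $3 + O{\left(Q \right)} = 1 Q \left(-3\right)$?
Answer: $\frac{55049891}{131} \approx 4.2023 \cdot 10^{5}$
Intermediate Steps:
$s{\left(T,D \right)} = \frac{9}{-7 - 4 D - 4 T}$ ($s{\left(T,D \right)} = \frac{9}{-7 + \left(5 - 9\right) \left(T + D\right)} = \frac{9}{-7 - 4 \left(D + T\right)} = \frac{9}{-7 - \left(4 D + 4 T\right)} = \frac{9}{-7 - 4 D - 4 T}$)
$O{\left(Q \right)} = -3 - 3 Q$ ($O{\left(Q \right)} = -3 + 1 Q \left(-3\right) = -3 + Q \left(-3\right) = -3 - 3 Q$)
$G = 51$ ($G = -3 - -54 = -3 + 54 = 51$)
$419617 - X{\left(8 \right)} \left(s{\left(15,16 \right)} + G\right) = 419617 - - 12 \left(- \frac{9}{7 + 4 \cdot 16 + 4 \cdot 15} + 51\right) = 419617 - - 12 \left(- \frac{9}{7 + 64 + 60} + 51\right) = 419617 - - 12 \left(- \frac{9}{131} + 51\right) = 419617 - \left(-12\right) \frac{6672}{131} = 419617 - - \frac{80064}{131} = 419617 + \frac{80064}{131} = \frac{55049891}{131}$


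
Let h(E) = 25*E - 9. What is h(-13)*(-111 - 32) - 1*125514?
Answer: -77752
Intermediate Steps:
h(E) = -9 + 25*E
h(-13)*(-111 - 32) - 1*125514 = (-9 + 25*(-13))*(-111 - 32) - 1*125514 = (-9 - 325)*(-143) - 125514 = -334*(-143) - 125514 = 47762 - 125514 = -77752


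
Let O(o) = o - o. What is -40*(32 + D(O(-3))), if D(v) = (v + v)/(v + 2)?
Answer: -1280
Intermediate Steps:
O(o) = 0
D(v) = 2*v/(2 + v) (D(v) = (2*v)/(2 + v) = 2*v/(2 + v))
-40*(32 + D(O(-3))) = -40*(32 + 2*0/(2 + 0)) = -40*(32 + 2*0/2) = -40*(32 + 2*0*(½)) = -40*(32 + 0) = -40*32 = -1280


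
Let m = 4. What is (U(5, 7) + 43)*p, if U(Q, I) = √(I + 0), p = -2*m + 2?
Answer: -258 - 6*√7 ≈ -273.87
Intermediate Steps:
p = -6 (p = -2*4 + 2 = -8 + 2 = -6)
U(Q, I) = √I
(U(5, 7) + 43)*p = (√7 + 43)*(-6) = (43 + √7)*(-6) = -258 - 6*√7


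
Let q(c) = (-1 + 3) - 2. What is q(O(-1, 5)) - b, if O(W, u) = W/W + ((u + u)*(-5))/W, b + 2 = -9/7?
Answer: 23/7 ≈ 3.2857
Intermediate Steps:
b = -23/7 (b = -2 - 9/7 = -23/7 ≈ -3.2857)
O(W, u) = 1 - 10*u/W (O(W, u) = 1 + ((2*u)*(-5))/W = 1 + (-10*u)/W = 1 - 10*u/W)
q(c) = 0 (q(c) = 2 - 2 = 0)
q(O(-1, 5)) - b = 0 - 1*(-23/7) = 0 + 23/7 = 23/7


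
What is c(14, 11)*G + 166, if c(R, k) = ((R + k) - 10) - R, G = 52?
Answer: 218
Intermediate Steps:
c(R, k) = -10 + k (c(R, k) = (-10 + R + k) - R = -10 + k)
c(14, 11)*G + 166 = (-10 + 11)*52 + 166 = 1*52 + 166 = 52 + 166 = 218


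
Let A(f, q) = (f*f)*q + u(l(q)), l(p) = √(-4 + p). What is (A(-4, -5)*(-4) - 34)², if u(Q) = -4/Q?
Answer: 735908/9 - 9152*I/3 ≈ 81768.0 - 3050.7*I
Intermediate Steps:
A(f, q) = -4/√(-4 + q) + q*f² (A(f, q) = (f*f)*q - 4/√(-4 + q) = f²*q - 4/√(-4 + q) = q*f² - 4/√(-4 + q) = -4/√(-4 + q) + q*f²)
(A(-4, -5)*(-4) - 34)² = ((-4/√(-4 - 5) - 5*(-4)²)*(-4) - 34)² = ((-(-4)*I/3 - 5*16)*(-4) - 34)² = ((-(-4)*I/3 - 80)*(-4) - 34)² = ((4*I/3 - 80)*(-4) - 34)² = ((-80 + 4*I/3)*(-4) - 34)² = ((320 - 16*I/3) - 34)² = (286 - 16*I/3)²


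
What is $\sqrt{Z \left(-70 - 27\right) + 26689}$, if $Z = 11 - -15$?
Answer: $13 \sqrt{143} \approx 155.46$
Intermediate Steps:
$Z = 26$ ($Z = 11 + 15 = 26$)
$\sqrt{Z \left(-70 - 27\right) + 26689} = \sqrt{26 \left(-70 - 27\right) + 26689} = \sqrt{26 \left(-97\right) + 26689} = \sqrt{-2522 + 26689} = \sqrt{24167} = 13 \sqrt{143}$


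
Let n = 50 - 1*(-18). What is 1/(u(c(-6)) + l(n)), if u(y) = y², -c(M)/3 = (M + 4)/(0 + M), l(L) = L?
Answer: 1/69 ≈ 0.014493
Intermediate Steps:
n = 68 (n = 50 + 18 = 68)
c(M) = -3*(4 + M)/M (c(M) = -3*(M + 4)/(0 + M) = -3*(4 + M)/M)
1/(u(c(-6)) + l(n)) = 1/((-3 - 12/(-6))² + 68) = 1/((-3 - 12*(-⅙))² + 68) = 1/((-3 + 2)² + 68) = 1/((-1)² + 68) = 1/(1 + 68) = 1/69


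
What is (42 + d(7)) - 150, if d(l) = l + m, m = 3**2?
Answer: -92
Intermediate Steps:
m = 9
d(l) = 9 + l (d(l) = l + 9 = 9 + l)
(42 + d(7)) - 150 = (42 + (9 + 7)) - 150 = (42 + 16) - 150 = 58 - 150 = -92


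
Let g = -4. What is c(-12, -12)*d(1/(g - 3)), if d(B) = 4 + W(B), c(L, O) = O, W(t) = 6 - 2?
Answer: -96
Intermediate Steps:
W(t) = 4
d(B) = 8 (d(B) = 4 + 4 = 8)
c(-12, -12)*d(1/(g - 3)) = -12*8 = -96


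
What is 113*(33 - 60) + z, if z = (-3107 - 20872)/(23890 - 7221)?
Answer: -50881098/16669 ≈ -3052.4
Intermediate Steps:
z = -23979/16669 ≈ -1.4385
113*(33 - 60) + z = 113*(33 - 60) - 23979/16669 = 113*(-27) - 23979/16669 = -3051 - 23979/16669 = -50881098/16669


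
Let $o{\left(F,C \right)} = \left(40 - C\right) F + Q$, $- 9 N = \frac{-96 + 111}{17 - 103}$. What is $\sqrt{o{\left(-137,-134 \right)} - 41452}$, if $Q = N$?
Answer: $\frac{i \sqrt{4345962270}}{258} \approx 255.52 i$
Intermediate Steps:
$N = \frac{5}{258}$ ($N = - \frac{\left(-96 + 111\right) \frac{1}{17 - 103}}{9} = - \frac{15 \frac{1}{-86}}{9} = - \frac{15 \left(- \frac{1}{86}\right)}{9} = \left(- \frac{1}{9}\right) \left(- \frac{15}{86}\right) = \frac{5}{258} \approx 0.01938$)
$Q = \frac{5}{258} \approx 0.01938$
$o{\left(F,C \right)} = \frac{5}{258} + F \left(40 - C\right)$ ($o{\left(F,C \right)} = \left(40 - C\right) F + \frac{5}{258} = F \left(40 - C\right) + \frac{5}{258} = \frac{5}{258} + F \left(40 - C\right)$)
$\sqrt{o{\left(-137,-134 \right)} - 41452} = \sqrt{\left(\frac{5}{258} + 40 \left(-137\right) - \left(-134\right) \left(-137\right)\right) - 41452} = \sqrt{\left(\frac{5}{258} - 5480 - 18358\right) - 41452} = \sqrt{- \frac{6150199}{258} - 41452} = \sqrt{- \frac{16844815}{258}} = \frac{i \sqrt{4345962270}}{258}$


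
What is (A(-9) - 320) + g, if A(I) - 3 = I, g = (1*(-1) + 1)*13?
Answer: -326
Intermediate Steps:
g = 0 (g = (-1 + 1)*13 = 0*13 = 0)
A(I) = 3 + I
(A(-9) - 320) + g = ((3 - 9) - 320) + 0 = (-6 - 320) + 0 = -326 + 0 = -326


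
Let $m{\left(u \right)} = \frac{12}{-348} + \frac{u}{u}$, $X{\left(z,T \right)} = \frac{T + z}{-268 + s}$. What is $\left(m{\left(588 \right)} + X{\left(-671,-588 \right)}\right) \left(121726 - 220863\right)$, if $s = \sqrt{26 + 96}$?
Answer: $- \frac{584541691374}{1039679} - \frac{124813483 \sqrt{122}}{71702} \approx -5.8146 \cdot 10^{5}$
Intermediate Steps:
$s = \sqrt{122} \approx 11.045$
$X{\left(z,T \right)} = \frac{T + z}{-268 + \sqrt{122}}$
$m{\left(u \right)} = \frac{28}{29}$ ($m{\left(u \right)} = 12 \left(- \frac{1}{348}\right) + 1 = - \frac{1}{29} + 1 = \frac{28}{29}$)
$\left(m{\left(588 \right)} + X{\left(-671,-588 \right)}\right) \left(121726 - 220863\right) = \left(\frac{28}{29} - \frac{-588 - 671}{268 - \sqrt{122}}\right) \left(121726 - 220863\right) = \left(\frac{28}{29} - \frac{1}{268 - \sqrt{122}} \left(-1259\right)\right) \left(-99137\right) = \left(\frac{28}{29} + \frac{1259}{268 - \sqrt{122}}\right) \left(-99137\right) = - \frac{2775836}{29} - \frac{124813483}{268 - \sqrt{122}}$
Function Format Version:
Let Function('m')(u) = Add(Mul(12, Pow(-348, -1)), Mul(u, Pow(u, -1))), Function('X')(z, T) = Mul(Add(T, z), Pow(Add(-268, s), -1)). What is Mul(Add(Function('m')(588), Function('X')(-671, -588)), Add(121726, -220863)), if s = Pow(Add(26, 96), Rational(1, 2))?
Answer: Add(Rational(-584541691374, 1039679), Mul(Rational(-124813483, 71702), Pow(122, Rational(1, 2)))) ≈ -5.8146e+5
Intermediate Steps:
s = Pow(122, Rational(1, 2)) ≈ 11.045
Function('X')(z, T) = Mul(Pow(Add(-268, Pow(122, Rational(1, 2))), -1), Add(T, z)) (Function('X')(z, T) = Mul(Add(T, z), Pow(Add(-268, Pow(122, Rational(1, 2))), -1)) = Mul(Pow(Add(-268, Pow(122, Rational(1, 2))), -1), Add(T, z)))
Function('m')(u) = Rational(28, 29) (Function('m')(u) = Add(Mul(12, Rational(-1, 348)), 1) = Add(Rational(-1, 29), 1) = Rational(28, 29))
Mul(Add(Function('m')(588), Function('X')(-671, -588)), Add(121726, -220863)) = Mul(Add(Rational(28, 29), Mul(-1, Pow(Add(268, Mul(-1, Pow(122, Rational(1, 2)))), -1), Add(-588, -671))), Add(121726, -220863)) = Mul(Add(Rational(28, 29), Mul(-1, Pow(Add(268, Mul(-1, Pow(122, Rational(1, 2)))), -1), -1259)), -99137) = Mul(Add(Rational(28, 29), Mul(1259, Pow(Add(268, Mul(-1, Pow(122, Rational(1, 2)))), -1))), -99137) = Add(Rational(-2775836, 29), Mul(-124813483, Pow(Add(268, Mul(-1, Pow(122, Rational(1, 2)))), -1)))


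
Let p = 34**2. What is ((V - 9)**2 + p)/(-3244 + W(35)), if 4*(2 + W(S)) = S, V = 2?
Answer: -4820/12949 ≈ -0.37223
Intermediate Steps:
W(S) = -2 + S/4
p = 1156
((V - 9)**2 + p)/(-3244 + W(35)) = ((2 - 9)**2 + 1156)/(-3244 + (-2 + (1/4)*35)) = ((-7)**2 + 1156)/(-3244 + (-2 + 35/4)) = (49 + 1156)/(-3244 + 27/4) = 1205/(-12949/4) = 1205*(-4/12949) = -4820/12949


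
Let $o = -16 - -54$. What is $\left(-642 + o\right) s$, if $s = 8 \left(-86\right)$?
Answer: $415552$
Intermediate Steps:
$s = -688$
$o = 38$ ($o = -16 + 54 = 38$)
$\left(-642 + o\right) s = \left(-642 + 38\right) \left(-688\right) = \left(-604\right) \left(-688\right) = 415552$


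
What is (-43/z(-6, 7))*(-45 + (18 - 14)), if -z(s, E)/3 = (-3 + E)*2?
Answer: -1763/24 ≈ -73.458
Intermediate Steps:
z(s, E) = 18 - 6*E (z(s, E) = -3*(-3 + E)*2 = -3*(-6 + 2*E) = 18 - 6*E)
(-43/z(-6, 7))*(-45 + (18 - 14)) = (-43/(18 - 6*7))*(-45 + (18 - 14)) = (-43/(18 - 42))*(-45 + 4) = -43/(-24)*(-41) = -43*(-1/24)*(-41) = (43/24)*(-41) = -1763/24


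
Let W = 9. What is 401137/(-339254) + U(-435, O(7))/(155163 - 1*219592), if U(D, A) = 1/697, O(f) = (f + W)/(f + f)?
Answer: -18013864813035/15234883788302 ≈ -1.1824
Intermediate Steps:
O(f) = (9 + f)/(2*f) (O(f) = (f + 9)/(f + f) = (9 + f)/((2*f)) = (9 + f)*(1/(2*f)) = (9 + f)/(2*f))
U(D, A) = 1/697
401137/(-339254) + U(-435, O(7))/(155163 - 1*219592) = 401137/(-339254) + 1/(697*(155163 - 1*219592)) = 401137*(-1/339254) + 1/(697*(155163 - 219592)) = -401137/339254 + (1/697)/(-64429) = -401137/339254 + (1/697)*(-1/64429) = -401137/339254 - 1/44907013 = -18013864813035/15234883788302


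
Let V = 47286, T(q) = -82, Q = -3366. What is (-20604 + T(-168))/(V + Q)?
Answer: -10343/21960 ≈ -0.47099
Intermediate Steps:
(-20604 + T(-168))/(V + Q) = (-20604 - 82)/(47286 - 3366) = -20686/43920 = -20686*1/43920 = -10343/21960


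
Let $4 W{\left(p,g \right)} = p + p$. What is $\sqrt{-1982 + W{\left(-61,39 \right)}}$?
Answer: $\frac{5 i \sqrt{322}}{2} \approx 44.861 i$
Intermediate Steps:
$W{\left(p,g \right)} = \frac{p}{2}$ ($W{\left(p,g \right)} = \frac{p + p}{4} = \frac{2 p}{4} = \frac{p}{2}$)
$\sqrt{-1982 + W{\left(-61,39 \right)}} = \sqrt{-1982 + \frac{1}{2} \left(-61\right)} = \sqrt{-1982 - \frac{61}{2}} = \sqrt{- \frac{4025}{2}} = \frac{5 i \sqrt{322}}{2}$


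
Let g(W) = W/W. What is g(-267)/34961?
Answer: 1/34961 ≈ 2.8603e-5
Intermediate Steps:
g(W) = 1
g(-267)/34961 = 1/34961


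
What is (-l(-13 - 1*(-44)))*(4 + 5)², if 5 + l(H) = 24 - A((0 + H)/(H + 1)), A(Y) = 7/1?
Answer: -972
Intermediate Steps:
A(Y) = 7 (A(Y) = 7*1 = 7)
l(H) = 12 (l(H) = -5 + (24 - 1*7) = -5 + (24 - 7) = -5 + 17 = 12)
(-l(-13 - 1*(-44)))*(4 + 5)² = (-1*12)*(4 + 5)² = -12*9² = -12*81 = -972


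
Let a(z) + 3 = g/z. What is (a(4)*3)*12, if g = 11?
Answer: -9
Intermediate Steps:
a(z) = -3 + 11/z
(a(4)*3)*12 = ((-3 + 11/4)*3)*12 = -¼*3*12 = -¾*12 = -9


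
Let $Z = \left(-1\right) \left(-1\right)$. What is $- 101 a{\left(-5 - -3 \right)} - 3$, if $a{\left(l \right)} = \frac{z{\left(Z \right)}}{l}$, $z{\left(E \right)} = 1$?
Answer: $\frac{95}{2} \approx 47.5$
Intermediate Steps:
$Z = 1$
$a{\left(l \right)} = \frac{1}{l}$ ($a{\left(l \right)} = 1 \frac{1}{l} = \frac{1}{l}$)
$- 101 a{\left(-5 - -3 \right)} - 3 = - \frac{101}{-5 - -3} - 3 = - \frac{101}{-5 + 3} - 3 = - \frac{101}{-2} - 3 = \left(-101\right) \left(- \frac{1}{2}\right) - 3 = \frac{101}{2} - 3 = \frac{95}{2}$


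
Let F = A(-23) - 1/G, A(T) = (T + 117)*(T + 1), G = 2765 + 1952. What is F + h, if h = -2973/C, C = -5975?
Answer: -58270649434/28184075 ≈ -2067.5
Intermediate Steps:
G = 4717
A(T) = (1 + T)*(117 + T) (A(T) = (117 + T)*(1 + T) = (1 + T)*(117 + T))
h = 2973/5975 (h = -2973/(-5975) = -2973*(-1/5975) = 2973/5975 ≈ 0.49757)
F = -9754757/4717 (F = (117 + (-23)**2 + 118*(-23)) - 1/4717 = (117 + 529 - 2714) - 1*1/4717 = -2068 - 1/4717 = -9754757/4717 ≈ -2068.0)
F + h = -9754757/4717 + 2973/5975 = -58270649434/28184075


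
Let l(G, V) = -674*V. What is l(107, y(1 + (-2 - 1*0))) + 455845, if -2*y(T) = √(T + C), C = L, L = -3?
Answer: 455845 + 674*I ≈ 4.5585e+5 + 674.0*I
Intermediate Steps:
C = -3
y(T) = -√(-3 + T)/2 (y(T) = -√(T - 3)/2 = -√(-3 + T)/2)
l(107, y(1 + (-2 - 1*0))) + 455845 = -(-337)*√(-3 + (1 + (-2 - 1*0))) + 455845 = -(-337)*√(-3 + (1 + (-2 + 0))) + 455845 = -(-337)*√(-3 + (1 - 2)) + 455845 = -(-337)*√(-3 - 1) + 455845 = -(-337)*√(-4) + 455845 = -(-337)*2*I + 455845 = -(-674)*I + 455845 = 674*I + 455845 = 455845 + 674*I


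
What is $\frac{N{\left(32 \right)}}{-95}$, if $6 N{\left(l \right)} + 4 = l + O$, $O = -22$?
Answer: $- \frac{1}{95} \approx -0.010526$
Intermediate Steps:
$N{\left(l \right)} = - \frac{13}{3} + \frac{l}{6}$ ($N{\left(l \right)} = - \frac{2}{3} + \frac{l - 22}{6} = - \frac{2}{3} + \frac{-22 + l}{6} = - \frac{2}{3} + \left(- \frac{11}{3} + \frac{l}{6}\right) = - \frac{13}{3} + \frac{l}{6}$)
$\frac{N{\left(32 \right)}}{-95} = \frac{- \frac{13}{3} + \frac{1}{6} \cdot 32}{-95} = \left(- \frac{13}{3} + \frac{16}{3}\right) \left(- \frac{1}{95}\right) = 1 \left(- \frac{1}{95}\right) = - \frac{1}{95}$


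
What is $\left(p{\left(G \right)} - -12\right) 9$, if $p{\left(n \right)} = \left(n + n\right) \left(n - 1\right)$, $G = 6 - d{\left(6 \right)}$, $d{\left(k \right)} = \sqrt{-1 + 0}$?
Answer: $630 - 198 i \approx 630.0 - 198.0 i$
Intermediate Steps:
$d{\left(k \right)} = i$ ($d{\left(k \right)} = \sqrt{-1} = i$)
$G = 6 - i \approx 6.0 - 1.0 i$
$p{\left(n \right)} = 2 n \left(-1 + n\right)$
$\left(p{\left(G \right)} - -12\right) 9 = \left(2 \left(6 - i\right) \left(-1 + \left(6 - i\right)\right) - -12\right) 9 = \left(2 \left(6 - i\right) \left(5 - i\right) + 12\right) 9 = \left(2 \left(5 - i\right) \left(6 - i\right) + 12\right) 9 = \left(12 + 2 \left(5 - i\right) \left(6 - i\right)\right) 9 = 108 + 18 \left(5 - i\right) \left(6 - i\right)$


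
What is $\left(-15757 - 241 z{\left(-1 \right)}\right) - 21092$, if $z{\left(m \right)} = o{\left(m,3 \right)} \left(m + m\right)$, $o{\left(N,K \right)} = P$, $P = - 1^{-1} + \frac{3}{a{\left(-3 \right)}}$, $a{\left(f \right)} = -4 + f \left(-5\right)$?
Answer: $- \frac{409195}{11} \approx -37200.0$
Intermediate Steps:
$a{\left(f \right)} = -4 - 5 f$
$P = - \frac{8}{11}$ ($P = - 1^{-1} + \frac{3}{-4 - -15} = \left(-1\right) 1 + \frac{3}{-4 + 15} = -1 + \frac{3}{11} = - \frac{8}{11} \approx -0.72727$)
$o{\left(N,K \right)} = - \frac{8}{11}$
$z{\left(m \right)} = - \frac{16 m}{11}$ ($z{\left(m \right)} = - \frac{8 \left(m + m\right)}{11} = - \frac{8 \cdot 2 m}{11} = - \frac{16 m}{11}$)
$\left(-15757 - 241 z{\left(-1 \right)}\right) - 21092 = \left(-15757 - 241 \left(\left(- \frac{16}{11}\right) \left(-1\right)\right)\right) - 21092 = \left(-15757 - \frac{3856}{11}\right) - 21092 = - \frac{177183}{11} - 21092 = - \frac{409195}{11}$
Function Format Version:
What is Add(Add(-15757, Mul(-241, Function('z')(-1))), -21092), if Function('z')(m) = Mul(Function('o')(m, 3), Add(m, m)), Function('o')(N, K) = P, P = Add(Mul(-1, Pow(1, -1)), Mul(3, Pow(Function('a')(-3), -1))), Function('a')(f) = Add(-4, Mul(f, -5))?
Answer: Rational(-409195, 11) ≈ -37200.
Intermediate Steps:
Function('a')(f) = Add(-4, Mul(-5, f))
P = Rational(-8, 11) (P = Add(Mul(-1, Pow(1, -1)), Mul(3, Pow(Add(-4, Mul(-5, -3)), -1))) = Add(Mul(-1, 1), Mul(3, Pow(Add(-4, 15), -1))) = Add(-1, Mul(3, Pow(11, -1))) = Add(-1, Mul(3, Rational(1, 11))) = Add(-1, Rational(3, 11)) = Rational(-8, 11) ≈ -0.72727)
Function('o')(N, K) = Rational(-8, 11)
Function('z')(m) = Mul(Rational(-16, 11), m) (Function('z')(m) = Mul(Rational(-8, 11), Add(m, m)) = Mul(Rational(-8, 11), Mul(2, m)) = Mul(Rational(-16, 11), m))
Add(Add(-15757, Mul(-241, Function('z')(-1))), -21092) = Add(Add(-15757, Mul(-241, Mul(Rational(-16, 11), -1))), -21092) = Add(Add(-15757, Mul(-241, Rational(16, 11))), -21092) = Add(Add(-15757, Rational(-3856, 11)), -21092) = Add(Rational(-177183, 11), -21092) = Rational(-409195, 11)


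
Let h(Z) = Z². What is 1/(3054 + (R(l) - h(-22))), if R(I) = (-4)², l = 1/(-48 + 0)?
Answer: 1/2586 ≈ 0.00038670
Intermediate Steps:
l = -1/48 (l = 1/(-48) = -1/48 ≈ -0.020833)
R(I) = 16
1/(3054 + (R(l) - h(-22))) = 1/(3054 + (16 - 1*(-22)²)) = 1/(3054 + (16 - 1*484)) = 1/(3054 + (16 - 484)) = 1/(3054 - 468) = 1/2586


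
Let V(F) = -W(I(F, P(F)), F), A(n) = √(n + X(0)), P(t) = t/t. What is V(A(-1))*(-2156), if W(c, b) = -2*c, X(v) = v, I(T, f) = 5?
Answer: -21560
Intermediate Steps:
P(t) = 1
A(n) = √n (A(n) = √(n + 0) = √n)
V(F) = 10 (V(F) = -(-2)*5 = -1*(-10) = 10)
V(A(-1))*(-2156) = 10*(-2156) = -21560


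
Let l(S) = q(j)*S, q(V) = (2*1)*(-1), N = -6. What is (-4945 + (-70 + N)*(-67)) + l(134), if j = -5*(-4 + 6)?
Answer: -121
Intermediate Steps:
j = -10 (j = -5*2 = -10)
q(V) = -2 (q(V) = 2*(-1) = -2)
l(S) = -2*S
(-4945 + (-70 + N)*(-67)) + l(134) = (-4945 + (-70 - 6)*(-67)) - 2*134 = (-4945 - 76*(-67)) - 268 = (-4945 + 5092) - 268 = 147 - 268 = -121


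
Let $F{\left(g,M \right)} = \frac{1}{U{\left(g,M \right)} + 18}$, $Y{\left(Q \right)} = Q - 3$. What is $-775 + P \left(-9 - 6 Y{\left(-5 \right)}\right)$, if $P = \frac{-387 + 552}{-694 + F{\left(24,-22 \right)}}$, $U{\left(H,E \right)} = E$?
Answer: $- \frac{2177915}{2777} \approx -784.27$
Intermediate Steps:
$Y{\left(Q \right)} = -3 + Q$
$F{\left(g,M \right)} = \frac{1}{18 + M}$ ($F{\left(g,M \right)} = \frac{1}{M + 18} = \frac{1}{18 + M}$)
$P = - \frac{660}{2777}$ ($P = \frac{-387 + 552}{-694 + \frac{1}{18 - 22}} = \frac{165}{-694 + \frac{1}{-4}} = \frac{165}{-694 - \frac{1}{4}} = \frac{165}{- \frac{2777}{4}} = 165 \left(- \frac{4}{2777}\right) = - \frac{660}{2777} \approx -0.23767$)
$-775 + P \left(-9 - 6 Y{\left(-5 \right)}\right) = -775 - \frac{660 \left(-9 - 6 \left(-3 - 5\right)\right)}{2777} = -775 - \frac{660 \left(-9 - -48\right)}{2777} = -775 - \frac{660 \left(-9 + 48\right)}{2777} = -775 - \frac{25740}{2777} = - \frac{2177915}{2777}$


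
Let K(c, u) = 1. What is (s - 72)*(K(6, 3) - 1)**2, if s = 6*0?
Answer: 0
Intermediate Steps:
s = 0
(s - 72)*(K(6, 3) - 1)**2 = (0 - 72)*(1 - 1)**2 = -72*0**2 = -72*0 = 0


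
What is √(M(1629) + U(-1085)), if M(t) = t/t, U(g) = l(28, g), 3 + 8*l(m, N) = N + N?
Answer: I*√4330/4 ≈ 16.451*I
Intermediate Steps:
l(m, N) = -3/8 + N/4 (l(m, N) = -3/8 + (N + N)/8 = -3/8 + (2*N)/8 = -3/8 + N/4)
U(g) = -3/8 + g/4
M(t) = 1
√(M(1629) + U(-1085)) = √(1 + (-3/8 + (¼)*(-1085))) = √(1 + (-3/8 - 1085/4)) = √(1 - 2173/8) = √(-2165/8) = I*√4330/4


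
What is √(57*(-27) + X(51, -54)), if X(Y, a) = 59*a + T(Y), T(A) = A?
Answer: I*√4674 ≈ 68.367*I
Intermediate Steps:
X(Y, a) = Y + 59*a (X(Y, a) = 59*a + Y = Y + 59*a)
√(57*(-27) + X(51, -54)) = √(57*(-27) + (51 + 59*(-54))) = √(-1539 + (51 - 3186)) = √(-1539 - 3135) = √(-4674) = I*√4674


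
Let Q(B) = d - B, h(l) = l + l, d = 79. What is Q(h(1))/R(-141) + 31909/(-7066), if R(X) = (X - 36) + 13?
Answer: -2888579/579412 ≈ -4.9854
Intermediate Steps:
h(l) = 2*l
Q(B) = 79 - B
R(X) = -23 + X (R(X) = (-36 + X) + 13 = -23 + X)
Q(h(1))/R(-141) + 31909/(-7066) = (79 - 2)/(-23 - 141) + 31909/(-7066) = (79 - 1*2)/(-164) + 31909*(-1/7066) = (79 - 2)*(-1/164) - 31909/7066 = 77*(-1/164) - 31909/7066 = -77/164 - 31909/7066 = -2888579/579412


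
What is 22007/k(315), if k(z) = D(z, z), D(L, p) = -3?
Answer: -22007/3 ≈ -7335.7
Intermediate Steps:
k(z) = -3
22007/k(315) = 22007/(-3) = 22007*(-⅓) = -22007/3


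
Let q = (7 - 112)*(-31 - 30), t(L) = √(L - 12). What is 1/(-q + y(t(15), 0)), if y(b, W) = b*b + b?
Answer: -2134/13661867 - √3/40985601 ≈ -0.00015624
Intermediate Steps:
t(L) = √(-12 + L)
y(b, W) = b + b² (y(b, W) = b² + b = b + b²)
q = 6405 (q = -105*(-61) = 6405)
1/(-q + y(t(15), 0)) = 1/(-1*6405 + √(-12 + 15)*(1 + √(-12 + 15))) = 1/(-6405 + √3*(1 + √3))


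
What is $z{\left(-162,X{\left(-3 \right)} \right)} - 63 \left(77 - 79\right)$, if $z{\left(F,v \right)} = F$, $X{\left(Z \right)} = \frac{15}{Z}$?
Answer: $-36$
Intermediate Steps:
$z{\left(-162,X{\left(-3 \right)} \right)} - 63 \left(77 - 79\right) = -162 - 63 \left(77 - 79\right) = -162 - -126 = -162 + 126 = -36$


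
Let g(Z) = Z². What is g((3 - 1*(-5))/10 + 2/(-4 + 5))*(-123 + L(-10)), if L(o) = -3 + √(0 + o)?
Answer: -24696/25 + 196*I*√10/25 ≈ -987.84 + 24.792*I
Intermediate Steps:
L(o) = -3 + √o
g((3 - 1*(-5))/10 + 2/(-4 + 5))*(-123 + L(-10)) = ((3 - 1*(-5))/10 + 2/(-4 + 5))²*(-123 + (-3 + √(-10))) = ((3 + 5)*(⅒) + 2/1)²*(-123 + (-3 + I*√10)) = (8*(⅒) + 2*1)²*(-126 + I*√10) = (⅘ + 2)²*(-126 + I*√10) = (14/5)²*(-126 + I*√10) = 196*(-126 + I*√10)/25 = -24696/25 + 196*I*√10/25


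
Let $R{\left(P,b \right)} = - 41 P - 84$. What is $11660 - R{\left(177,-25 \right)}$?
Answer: $19001$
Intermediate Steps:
$R{\left(P,b \right)} = -84 - 41 P$
$11660 - R{\left(177,-25 \right)} = 11660 - \left(-84 - 7257\right) = 11660 - -7341 = 11660 + 7341 = 19001$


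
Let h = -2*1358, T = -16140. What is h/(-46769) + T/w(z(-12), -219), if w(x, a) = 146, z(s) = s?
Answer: -377227562/3414137 ≈ -110.49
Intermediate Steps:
h = -2716
h/(-46769) + T/w(z(-12), -219) = -2716/(-46769) - 16140/146 = -2716*(-1/46769) - 16140*1/146 = 2716/46769 - 8070/73 = -377227562/3414137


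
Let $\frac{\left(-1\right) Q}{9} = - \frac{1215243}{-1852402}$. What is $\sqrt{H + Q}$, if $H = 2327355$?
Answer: $\frac{3 \sqrt{887338865575182694}}{1852402} \approx 1525.6$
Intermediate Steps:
$Q = - \frac{10937187}{1852402}$ ($Q = - 9 \left(- \frac{1215243}{-1852402}\right) = - 9 \left(\left(-1215243\right) \left(- \frac{1}{1852402}\right)\right) = \left(-9\right) \frac{1215243}{1852402} = - \frac{10937187}{1852402} \approx -5.9043$)
$\sqrt{H + Q} = \sqrt{2327355 - \frac{10937187}{1852402}} = \sqrt{\frac{4311186119523}{1852402}} = \frac{3 \sqrt{887338865575182694}}{1852402}$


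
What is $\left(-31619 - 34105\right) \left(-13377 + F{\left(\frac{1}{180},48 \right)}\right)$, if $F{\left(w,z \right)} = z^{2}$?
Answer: $727761852$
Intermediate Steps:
$\left(-31619 - 34105\right) \left(-13377 + F{\left(\frac{1}{180},48 \right)}\right) = \left(-31619 - 34105\right) \left(-13377 + 48^{2}\right) = - 65724 \left(-13377 + 2304\right) = \left(-65724\right) \left(-11073\right) = 727761852$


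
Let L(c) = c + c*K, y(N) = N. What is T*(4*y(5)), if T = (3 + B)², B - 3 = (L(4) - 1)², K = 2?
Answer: 322580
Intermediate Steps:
L(c) = 3*c (L(c) = c + c*2 = c + 2*c = 3*c)
B = 124 (B = 3 + (3*4 - 1)² = 3 + (12 - 1)² = 3 + 11² = 3 + 121 = 124)
T = 16129 (T = (3 + 124)² = 127² = 16129)
T*(4*y(5)) = 16129*(4*5) = 16129*20 = 322580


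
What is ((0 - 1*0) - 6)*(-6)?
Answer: 36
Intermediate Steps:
((0 - 1*0) - 6)*(-6) = ((0 + 0) - 6)*(-6) = (0 - 6)*(-6) = -6*(-6) = 36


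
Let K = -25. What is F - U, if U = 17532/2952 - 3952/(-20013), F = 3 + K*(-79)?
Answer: 3235958153/1641066 ≈ 1971.9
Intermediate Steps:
F = 1978 (F = 3 - 25*(-79) = 3 + 1975 = 1978)
U = 10070395/1641066 (U = 17532*(1/2952) - 3952*(-1/20013) = 487/82 + 3952/20013 = 10070395/1641066 ≈ 6.1365)
F - U = 1978 - 1*10070395/1641066 = 1978 - 10070395/1641066 = 3235958153/1641066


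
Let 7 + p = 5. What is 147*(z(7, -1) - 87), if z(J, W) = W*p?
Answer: -12495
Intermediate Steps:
p = -2 (p = -7 + 5 = -2)
z(J, W) = -2*W (z(J, W) = W*(-2) = -2*W)
147*(z(7, -1) - 87) = 147*(-2*(-1) - 87) = 147*(2 - 87) = 147*(-85) = -12495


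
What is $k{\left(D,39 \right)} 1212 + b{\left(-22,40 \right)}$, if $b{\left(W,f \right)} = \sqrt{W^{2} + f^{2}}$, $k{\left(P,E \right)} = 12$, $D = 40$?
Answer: $14544 + 2 \sqrt{521} \approx 14590.0$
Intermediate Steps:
$k{\left(D,39 \right)} 1212 + b{\left(-22,40 \right)} = 12 \cdot 1212 + \sqrt{\left(-22\right)^{2} + 40^{2}} = 14544 + \sqrt{484 + 1600} = 14544 + \sqrt{2084} = 14544 + 2 \sqrt{521}$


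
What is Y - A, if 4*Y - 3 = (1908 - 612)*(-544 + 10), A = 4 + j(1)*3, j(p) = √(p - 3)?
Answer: -692077/4 - 3*I*√2 ≈ -1.7302e+5 - 4.2426*I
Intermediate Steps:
j(p) = √(-3 + p)
A = 4 + 3*I*√2 (A = 4 + √(-3 + 1)*3 = 4 + √(-2)*3 = 4 + (I*√2)*3 = 4 + 3*I*√2 ≈ 4.0 + 4.2426*I)
Y = -692061/4 (Y = ¾ + ((1908 - 612)*(-544 + 10))/4 = ¾ + (1296*(-534))/4 = ¾ + (¼)*(-692064) = ¾ - 173016 = -692061/4 ≈ -1.7302e+5)
Y - A = -692061/4 - (4 + 3*I*√2) = -692061/4 + (-4 - 3*I*√2) = -692077/4 - 3*I*√2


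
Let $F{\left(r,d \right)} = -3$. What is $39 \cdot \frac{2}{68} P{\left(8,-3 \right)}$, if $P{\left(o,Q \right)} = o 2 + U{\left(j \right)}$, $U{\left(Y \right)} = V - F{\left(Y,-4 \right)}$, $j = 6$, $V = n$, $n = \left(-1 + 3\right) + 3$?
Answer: $\frac{468}{17} \approx 27.529$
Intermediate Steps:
$n = 5$ ($n = 2 + 3 = 5$)
$V = 5$
$U{\left(Y \right)} = 8$ ($U{\left(Y \right)} = 5 - -3 = 5 + 3 = 8$)
$P{\left(o,Q \right)} = 8 + 2 o$ ($P{\left(o,Q \right)} = o 2 + 8 = 2 o + 8 = 8 + 2 o$)
$39 \cdot \frac{2}{68} P{\left(8,-3 \right)} = 39 \cdot \frac{2}{68} \left(8 + 2 \cdot 8\right) = 39 \cdot 2 \cdot \frac{1}{68} \left(8 + 16\right) = 39 \cdot \frac{1}{34} \cdot 24 = \frac{39}{34} \cdot 24 = \frac{468}{17}$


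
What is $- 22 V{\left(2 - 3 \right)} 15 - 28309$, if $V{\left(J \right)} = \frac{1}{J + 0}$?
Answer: $-27979$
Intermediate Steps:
$V{\left(J \right)} = \frac{1}{J}$
$- 22 V{\left(2 - 3 \right)} 15 - 28309 = - \frac{22}{2 - 3} \cdot 15 - 28309 = - \frac{22}{-1} \cdot 15 - 28309 = \left(-22\right) \left(-1\right) 15 - 28309 = 22 \cdot 15 - 28309 = 330 - 28309 = -27979$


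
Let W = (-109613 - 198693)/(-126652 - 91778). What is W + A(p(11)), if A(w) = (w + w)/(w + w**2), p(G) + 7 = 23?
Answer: 2839031/1856655 ≈ 1.5291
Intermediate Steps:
p(G) = 16 (p(G) = -7 + 23 = 16)
A(w) = 2*w/(w + w**2) (A(w) = (2*w)/(w + w**2) = 2*w/(w + w**2))
W = 154153/109215 (W = -308306/(-218430) = -308306*(-1/218430) = 154153/109215 ≈ 1.4115)
W + A(p(11)) = 154153/109215 + 2/(1 + 16) = 154153/109215 + 2/17 = 2839031/1856655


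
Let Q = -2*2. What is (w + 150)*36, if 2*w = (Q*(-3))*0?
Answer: 5400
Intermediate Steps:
Q = -4
w = 0 (w = (-4*(-3)*0)/2 = (12*0)/2 = (½)*0 = 0)
(w + 150)*36 = (0 + 150)*36 = 150*36 = 5400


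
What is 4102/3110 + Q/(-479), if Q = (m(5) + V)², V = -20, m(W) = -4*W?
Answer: -1505571/744845 ≈ -2.0213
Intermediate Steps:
Q = 1600 (Q = (-4*5 - 20)² = (-20 - 20)² = (-40)² = 1600)
4102/3110 + Q/(-479) = 4102/3110 + 1600/(-479) = 4102*(1/3110) + 1600*(-1/479) = 2051/1555 - 1600/479 = -1505571/744845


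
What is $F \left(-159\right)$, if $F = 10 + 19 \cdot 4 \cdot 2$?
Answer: $-25758$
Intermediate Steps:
$F = 162$ ($F = 10 + 19 \cdot 8 = 10 + 152 = 162$)
$F \left(-159\right) = 162 \left(-159\right) = -25758$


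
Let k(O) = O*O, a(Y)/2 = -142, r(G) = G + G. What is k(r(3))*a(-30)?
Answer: -10224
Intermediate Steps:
r(G) = 2*G
a(Y) = -284 (a(Y) = 2*(-142) = -284)
k(O) = O**2
k(r(3))*a(-30) = (2*3)**2*(-284) = 6**2*(-284) = 36*(-284) = -10224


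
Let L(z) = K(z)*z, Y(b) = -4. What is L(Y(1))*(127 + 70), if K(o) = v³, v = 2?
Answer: -6304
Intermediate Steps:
K(o) = 8 (K(o) = 2³ = 8)
L(z) = 8*z
L(Y(1))*(127 + 70) = (8*(-4))*(127 + 70) = -32*197 = -6304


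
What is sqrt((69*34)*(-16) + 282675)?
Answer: sqrt(245139) ≈ 495.12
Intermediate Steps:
sqrt((69*34)*(-16) + 282675) = sqrt(2346*(-16) + 282675) = sqrt(-37536 + 282675) = sqrt(245139)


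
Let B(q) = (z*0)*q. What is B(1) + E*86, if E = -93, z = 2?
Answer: -7998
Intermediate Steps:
B(q) = 0 (B(q) = (2*0)*q = 0*q = 0)
B(1) + E*86 = 0 - 93*86 = 0 - 7998 = -7998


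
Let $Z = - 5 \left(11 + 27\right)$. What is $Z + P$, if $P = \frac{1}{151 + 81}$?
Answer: $- \frac{44079}{232} \approx -190.0$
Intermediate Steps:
$Z = -190$ ($Z = \left(-5\right) 38 = -190$)
$P = \frac{1}{232} \approx 0.0043103$
$Z + P = -190 + \frac{1}{232} = - \frac{44079}{232}$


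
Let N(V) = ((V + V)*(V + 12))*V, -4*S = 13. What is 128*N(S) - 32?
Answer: 23628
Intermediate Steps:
S = -13/4 (S = -¼*13 = -13/4 ≈ -3.2500)
N(V) = 2*V²*(12 + V) (N(V) = ((2*V)*(12 + V))*V = (2*V*(12 + V))*V = 2*V²*(12 + V))
128*N(S) - 32 = 128*(2*(-13/4)²*(12 - 13/4)) - 32 = 128*(2*(169/16)*(35/4)) - 32 = 128*(5915/32) - 32 = 23660 - 32 = 23628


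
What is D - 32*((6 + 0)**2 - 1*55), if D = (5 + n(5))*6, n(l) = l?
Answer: 668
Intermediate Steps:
D = 60 (D = (5 + 5)*6 = 10*6 = 60)
D - 32*((6 + 0)**2 - 1*55) = 60 - 32*((6 + 0)**2 - 1*55) = 60 - 32*(6**2 - 55) = 60 - 32*(36 - 55) = 60 - 32*(-19) = 60 + 608 = 668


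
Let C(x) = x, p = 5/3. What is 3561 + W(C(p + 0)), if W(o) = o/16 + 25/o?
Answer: 171653/48 ≈ 3576.1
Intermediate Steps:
p = 5/3 (p = 5*(⅓) = 5/3 ≈ 1.6667)
W(o) = 25/o + o/16 (W(o) = o*(1/16) + 25/o = o/16 + 25/o = 25/o + o/16)
3561 + W(C(p + 0)) = 3561 + (25/(5/3 + 0) + (5/3 + 0)/16) = 3561 + (25/(5/3) + (1/16)*(5/3)) = 3561 + (25*(⅗) + 5/48) = 3561 + (15 + 5/48) = 3561 + 725/48 = 171653/48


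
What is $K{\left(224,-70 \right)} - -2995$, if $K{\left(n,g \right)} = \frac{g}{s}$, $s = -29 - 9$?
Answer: $\frac{56940}{19} \approx 2996.8$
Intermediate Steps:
$s = -38$
$K{\left(n,g \right)} = - \frac{g}{38}$ ($K{\left(n,g \right)} = \frac{g}{-38} = g \left(- \frac{1}{38}\right) = - \frac{g}{38}$)
$K{\left(224,-70 \right)} - -2995 = \left(- \frac{1}{38}\right) \left(-70\right) - -2995 = \frac{35}{19} + \left(-105 + 3100\right) = \frac{35}{19} + 2995 = \frac{56940}{19}$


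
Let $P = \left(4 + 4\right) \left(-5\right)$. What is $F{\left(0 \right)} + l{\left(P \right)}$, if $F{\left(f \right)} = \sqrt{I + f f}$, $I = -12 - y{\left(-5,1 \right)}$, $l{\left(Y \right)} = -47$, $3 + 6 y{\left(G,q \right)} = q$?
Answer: $-47 + \frac{i \sqrt{105}}{3} \approx -47.0 + 3.4156 i$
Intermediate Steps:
$P = -40$ ($P = 8 \left(-5\right) = -40$)
$y{\left(G,q \right)} = - \frac{1}{2} + \frac{q}{6}$
$I = - \frac{35}{3}$ ($I = -12 - \left(- \frac{1}{2} + \frac{1}{6} \cdot 1\right) = -12 - \left(- \frac{1}{2} + \frac{1}{6}\right) = -12 - - \frac{1}{3} = -12 + \frac{1}{3} = - \frac{35}{3} \approx -11.667$)
$F{\left(f \right)} = \sqrt{- \frac{35}{3} + f^{2}}$ ($F{\left(f \right)} = \sqrt{- \frac{35}{3} + f f} = \sqrt{- \frac{35}{3} + f^{2}}$)
$F{\left(0 \right)} + l{\left(P \right)} = \frac{\sqrt{-105 + 9 \cdot 0^{2}}}{3} - 47 = \frac{\sqrt{-105 + 9 \cdot 0}}{3} - 47 = \frac{\sqrt{-105 + 0}}{3} - 47 = \frac{\sqrt{-105}}{3} - 47 = \frac{i \sqrt{105}}{3} - 47 = -47 + \frac{i \sqrt{105}}{3}$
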